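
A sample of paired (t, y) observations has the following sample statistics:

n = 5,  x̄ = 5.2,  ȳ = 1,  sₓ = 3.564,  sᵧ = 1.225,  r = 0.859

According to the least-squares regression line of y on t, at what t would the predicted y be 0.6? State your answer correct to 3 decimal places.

b = r · sᵧ/sₓ = 0.859 · 1.225/3.564 = 0.295251
a = ȳ − b·x̄ = 1 − 0.295251·5.2 = -0.535306
Set a + b·x = 0.6: x = (0.6 − (-0.535306)) / 0.295251 = 3.845221

3.845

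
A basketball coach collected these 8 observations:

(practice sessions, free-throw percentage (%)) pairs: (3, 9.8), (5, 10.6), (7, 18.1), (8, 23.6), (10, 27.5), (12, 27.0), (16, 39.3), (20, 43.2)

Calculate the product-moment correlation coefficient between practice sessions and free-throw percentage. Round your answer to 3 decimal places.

n = 8, Σx = 81, Σy = 199.1, Σxy = 2489.7, Σx² = 1047, Σy² = 5988.95
Sxx = Σx² − (Σx)²/n = 1047 − 820.125 = 226.875
Sxy = Σxy − (Σx)(Σy)/n = 2489.7 − 2015.8875 = 473.8125
Syy = Σy² − (Σy)²/n = 5988.95 − 4955.10125 = 1033.84875
r = Sxy/√(Sxx·Syy) = 473.8125/√(234554.435156) = 473.8125/484.308203 = 0.978328

0.978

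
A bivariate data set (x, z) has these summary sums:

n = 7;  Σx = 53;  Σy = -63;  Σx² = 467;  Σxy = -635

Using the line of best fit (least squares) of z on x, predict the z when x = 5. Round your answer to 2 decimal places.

-2.82

Sxx = Σx² − (Σx)²/n = 467 − 401.285714 = 65.714286
Sxy = Σxy − (Σx)(Σy)/n = -635 − (-477) = -158
b = Sxy/Sxx = -158/65.714286 = -2.404348
a = ȳ − b·x̄ = -9 − (-2.404348)·7.571429 = 9.204348
ŷ(5) = a + b·5 = 9.204348 + (-2.404348)·5 = -2.817391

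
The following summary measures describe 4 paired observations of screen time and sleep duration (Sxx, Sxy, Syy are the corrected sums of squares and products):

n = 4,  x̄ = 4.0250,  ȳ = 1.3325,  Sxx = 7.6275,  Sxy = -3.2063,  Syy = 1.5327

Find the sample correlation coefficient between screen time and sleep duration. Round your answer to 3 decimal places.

r = Sxy/√(Sxx·Syy) = -3.2063/√(11.690669) = -3.2063/3.419162 = -0.937744

-0.938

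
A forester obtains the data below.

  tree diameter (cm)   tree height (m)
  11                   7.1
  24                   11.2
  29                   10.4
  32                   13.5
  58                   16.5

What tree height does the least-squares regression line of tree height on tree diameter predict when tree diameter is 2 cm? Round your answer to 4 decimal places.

6.1509

n = 5, Σx = 154, Σy = 58.7, Σxy = 2037.5, Σx² = 5926
Sxx = Σx² − (Σx)²/n = 5926 − 4743.2 = 1182.8
Sxy = Σxy − (Σx)(Σy)/n = 2037.5 − 1807.96 = 229.54
b = Sxy/Sxx = 229.54/1182.8 = 0.194065
a = ȳ − b·x̄ = 11.74 − 0.194065·30.8 = 5.762800
ŷ(2) = a + b·2 = 5.762800 + 0.194065·2 = 6.150930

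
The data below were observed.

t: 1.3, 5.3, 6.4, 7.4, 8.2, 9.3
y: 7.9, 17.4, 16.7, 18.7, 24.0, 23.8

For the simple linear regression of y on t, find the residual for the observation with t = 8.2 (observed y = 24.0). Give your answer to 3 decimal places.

n = 6, Σx = 37.9, Σy = 108.5, Σxy = 765.89, Σx² = 279.23
Sxx = Σx² − (Σx)²/n = 279.23 − 239.401667 = 39.828333
Sxy = Σxy − (Σx)(Σy)/n = 765.89 − 685.358333 = 80.531667
b = Sxy/Sxx = 80.531667/39.828333 = 2.021969
a = ȳ − b·x̄ = 18.083333 − 2.021969·6.316667 = 5.311227
ŷ(8.2) = 5.311227 + 2.021969·8.2 = 21.891375
residual = y − ŷ = 24.0 − 21.891375 = 2.108625

2.109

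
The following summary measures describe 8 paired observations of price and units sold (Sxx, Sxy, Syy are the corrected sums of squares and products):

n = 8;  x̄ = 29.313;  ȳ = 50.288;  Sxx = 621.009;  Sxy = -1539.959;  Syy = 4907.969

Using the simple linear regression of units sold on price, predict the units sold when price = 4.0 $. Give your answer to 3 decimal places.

b = Sxy/Sxx = -1539.959/621.009 = -2.479769
a = ȳ − b·x̄ = 50.288 − (-2.479769)·29.313 = 122.977475
ŷ(4.0) = a + b·4.0 = 122.977475 + (-2.479769)·4 = 113.058398

113.058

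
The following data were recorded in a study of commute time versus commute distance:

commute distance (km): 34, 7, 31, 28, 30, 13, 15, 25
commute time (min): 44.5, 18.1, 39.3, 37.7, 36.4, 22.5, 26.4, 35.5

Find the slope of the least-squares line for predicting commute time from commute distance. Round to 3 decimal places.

0.915

n = 8, Σx = 183, Σy = 260.4, Σxy = 6581.6, Σx² = 4869
Sxx = Σx² − (Σx)²/n = 4869 − 4186.125 = 682.875
Sxy = Σxy − (Σx)(Σy)/n = 6581.6 − 5956.65 = 624.95
b = Sxy/Sxx = 624.95/682.875 = 0.915175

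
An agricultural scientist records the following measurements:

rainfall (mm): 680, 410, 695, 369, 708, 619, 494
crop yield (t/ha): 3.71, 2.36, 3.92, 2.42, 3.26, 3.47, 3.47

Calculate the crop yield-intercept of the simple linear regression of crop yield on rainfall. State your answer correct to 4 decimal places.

n = 7, Σx = 3975, Σy = 22.61, Σxy = 13277.97, Σx² = 2378147
Sxx = Σx² − (Σx)²/n = 2378147 − 2257232.142857 = 120914.857143
Sxy = Σxy − (Σx)(Σy)/n = 13277.97 − 12839.25 = 438.72
b = Sxy/Sxx = 438.72/120914.857143 = 0.003628
a = ȳ − b·x̄ = 3.23 − 0.003628·567.857143 = 1.169622

1.1696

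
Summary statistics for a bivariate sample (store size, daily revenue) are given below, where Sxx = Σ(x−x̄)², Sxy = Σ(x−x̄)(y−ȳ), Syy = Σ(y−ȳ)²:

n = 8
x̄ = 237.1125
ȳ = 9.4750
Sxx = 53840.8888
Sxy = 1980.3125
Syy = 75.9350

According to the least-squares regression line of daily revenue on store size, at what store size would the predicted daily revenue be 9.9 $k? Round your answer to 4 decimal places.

b = Sxy/Sxx = 1980.3125/53840.8888 = 0.036781
a = ȳ − b·x̄ = 9.475 − 0.036781·237.1125 = 0.753806
Set a + b·x = 9.9: x = (9.9 − 0.753806) / 0.036781 = 248.667433

248.6674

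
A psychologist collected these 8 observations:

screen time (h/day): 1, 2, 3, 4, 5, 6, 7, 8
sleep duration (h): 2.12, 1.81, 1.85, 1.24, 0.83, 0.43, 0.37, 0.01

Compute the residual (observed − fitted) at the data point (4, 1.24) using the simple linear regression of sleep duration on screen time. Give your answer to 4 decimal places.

-0.0011

n = 8, Σx = 36, Σy = 8.66, Σxy = 25.65, Σx² = 204
Sxx = Σx² − (Σx)²/n = 204 − 162 = 42
Sxy = Σxy − (Σx)(Σy)/n = 25.65 − 38.97 = -13.32
b = Sxy/Sxx = -13.32/42 = -0.317143
a = ȳ − b·x̄ = 1.0825 − (-0.317143)·4.5 = 2.509643
ŷ(4) = 2.509643 + (-0.317143)·4 = 1.241071
residual = y − ŷ = 1.24 − 1.241071 = -0.001071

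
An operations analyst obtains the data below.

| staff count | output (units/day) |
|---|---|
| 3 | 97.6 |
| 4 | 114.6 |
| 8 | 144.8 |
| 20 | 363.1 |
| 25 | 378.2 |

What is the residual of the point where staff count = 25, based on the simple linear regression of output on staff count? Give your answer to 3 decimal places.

-21.183

n = 5, Σx = 60, Σy = 1098.3, Σxy = 18626.6, Σx² = 1114
Sxx = Σx² − (Σx)²/n = 1114 − 720 = 394
Sxy = Σxy − (Σx)(Σy)/n = 18626.6 − 13179.6 = 5447
b = Sxy/Sxx = 5447/394 = 13.824873
a = ȳ − b·x̄ = 219.66 − 13.824873·12 = 53.761523
ŷ(25) = 53.761523 + 13.824873·25 = 399.383350
residual = y − ŷ = 378.2 − 399.383350 = -21.183350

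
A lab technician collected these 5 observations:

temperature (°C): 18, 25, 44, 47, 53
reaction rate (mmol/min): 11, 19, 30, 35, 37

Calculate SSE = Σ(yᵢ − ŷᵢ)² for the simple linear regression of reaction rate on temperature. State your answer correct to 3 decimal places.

8.898

n = 5, Σx = 187, Σy = 132, Σxy = 5599, Σx² = 7903, Σy² = 3976
Sxx = Σx² − (Σx)²/n = 7903 − 6993.8 = 909.2
Sxy = Σxy − (Σx)(Σy)/n = 5599 − 4936.8 = 662.2
Syy = Σy² − (Σy)²/n = 3976 − 3484.8 = 491.2
b = Sxy/Sxx = 662.2/909.2 = 0.728333
SSE = Syy − b·Sxy = 491.2 − 0.728333·662.2 = 8.898152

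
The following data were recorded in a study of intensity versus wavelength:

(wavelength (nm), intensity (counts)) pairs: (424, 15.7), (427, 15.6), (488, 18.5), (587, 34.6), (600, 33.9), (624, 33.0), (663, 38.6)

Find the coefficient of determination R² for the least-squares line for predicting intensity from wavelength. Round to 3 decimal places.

0.958

n = 7, Σx = 3813, Σy = 189.9, Σxy = 109180, Σx² = 2133763, Σy² = 5757.43
Sxx = Σx² − (Σx)²/n = 2133763 − 2076995.571429 = 56767.428571
Sxy = Σxy − (Σx)(Σy)/n = 109180 − 103441.242857 = 5738.757143
Syy = Σy² − (Σy)²/n = 5757.43 − 5151.715714 = 605.714286
R² = Sxy²/(Sxx·Syy) = (5738.757143)²/(56767.428571·605.714286) = 0.957786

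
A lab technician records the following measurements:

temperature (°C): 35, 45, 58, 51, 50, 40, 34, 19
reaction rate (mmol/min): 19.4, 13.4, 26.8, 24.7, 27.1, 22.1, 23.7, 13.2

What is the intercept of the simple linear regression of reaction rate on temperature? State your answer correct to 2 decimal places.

n = 8, Σx = 332, Σy = 170.4, Σxy = 7391.7, Σx² = 14832
Sxx = Σx² − (Σx)²/n = 14832 − 13778 = 1054
Sxy = Σxy − (Σx)(Σy)/n = 7391.7 − 7071.6 = 320.1
b = Sxy/Sxx = 320.1/1054 = 0.303700
a = ȳ − b·x̄ = 21.3 − 0.303700·41.5 = 8.696442

8.70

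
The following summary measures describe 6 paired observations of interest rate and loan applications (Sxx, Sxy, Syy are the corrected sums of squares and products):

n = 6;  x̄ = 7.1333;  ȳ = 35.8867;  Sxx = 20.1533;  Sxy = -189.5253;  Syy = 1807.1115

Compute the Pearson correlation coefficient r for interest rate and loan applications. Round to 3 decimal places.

r = Sxy/√(Sxx·Syy) = -189.5253/√(36419.260193) = -189.5253/190.838309 = -0.993120

-0.993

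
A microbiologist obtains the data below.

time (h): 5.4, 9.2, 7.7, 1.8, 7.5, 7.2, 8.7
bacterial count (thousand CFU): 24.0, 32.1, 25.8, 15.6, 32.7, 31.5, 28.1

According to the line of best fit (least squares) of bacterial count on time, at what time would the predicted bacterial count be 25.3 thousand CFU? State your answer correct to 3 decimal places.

5.931

n = 7, Σx = 47.5, Σy = 189.8, Σxy = 1368.18, Σx² = 360.11
Sxx = Σx² − (Σx)²/n = 360.11 − 322.321429 = 37.788571
Sxy = Σxy − (Σx)(Σy)/n = 1368.18 − 1287.928571 = 80.251429
b = Sxy/Sxx = 80.251429/37.788571 = 2.123696
a = ȳ − b·x̄ = 27.114286 − 2.123696·6.785714 = 12.703493
Set a + b·x = 25.3: x = (25.3 − 12.703493) / 2.123696 = 5.931408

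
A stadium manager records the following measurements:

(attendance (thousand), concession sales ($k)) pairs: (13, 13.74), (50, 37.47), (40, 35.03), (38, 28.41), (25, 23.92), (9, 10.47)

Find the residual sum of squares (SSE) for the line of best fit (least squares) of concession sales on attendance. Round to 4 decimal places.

20.1797

n = 6, Σx = 175, Σy = 149.04, Σxy = 5225.13, Σx² = 6419, Σy² = 4308.8048
Sxx = Σx² − (Σx)²/n = 6419 − 5104.166667 = 1314.833333
Sxy = Σxy − (Σx)(Σy)/n = 5225.13 − 4347 = 878.13
Syy = Σy² − (Σy)²/n = 4308.8048 − 3702.1536 = 606.6512
b = Sxy/Sxx = 878.13/1314.833333 = 0.667864
SSE = Syy − b·Sxy = 606.6512 − 0.667864·878.13 = 20.179685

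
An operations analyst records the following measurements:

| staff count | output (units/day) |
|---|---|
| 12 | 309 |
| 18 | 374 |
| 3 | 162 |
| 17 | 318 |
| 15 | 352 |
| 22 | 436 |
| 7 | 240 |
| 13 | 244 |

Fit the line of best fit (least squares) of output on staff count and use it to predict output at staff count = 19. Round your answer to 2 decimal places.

379.29

n = 8, Σx = 107, Σy = 2435, Σxy = 36056, Σx² = 1693
Sxx = Σx² − (Σx)²/n = 1693 − 1431.125 = 261.875
Sxy = Σxy − (Σx)(Σy)/n = 36056 − 32568.125 = 3487.875
b = Sxy/Sxx = 3487.875/261.875 = 13.318854
a = ȳ − b·x̄ = 304.375 − 13.318854·13.375 = 126.235322
ŷ(19) = a + b·19 = 126.235322 + 13.318854·19 = 379.293556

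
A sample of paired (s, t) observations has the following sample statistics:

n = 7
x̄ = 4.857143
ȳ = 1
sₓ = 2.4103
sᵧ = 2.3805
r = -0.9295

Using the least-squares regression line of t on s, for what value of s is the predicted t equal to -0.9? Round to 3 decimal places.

b = r · sᵧ/sₓ = -0.9295 · 2.3805/2.4103 = -0.918008
a = ȳ − b·x̄ = 1 − (-0.918008)·4.857143 = 5.458896
Set a + b·x = -0.9: x = (-0.9 − 5.458896) / (-0.918008) = 6.926842

6.927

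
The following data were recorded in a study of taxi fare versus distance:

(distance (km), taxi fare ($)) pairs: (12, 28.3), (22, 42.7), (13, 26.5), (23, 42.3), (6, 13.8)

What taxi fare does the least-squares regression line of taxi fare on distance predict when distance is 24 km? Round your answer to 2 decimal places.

45.38

n = 5, Σx = 76, Σy = 153.6, Σxy = 2679.2, Σx² = 1362
Sxx = Σx² − (Σx)²/n = 1362 − 1155.2 = 206.8
Sxy = Σxy − (Σx)(Σy)/n = 2679.2 − 2334.72 = 344.48
b = Sxy/Sxx = 344.48/206.8 = 1.665764
a = ȳ − b·x̄ = 30.72 − 1.665764·15.2 = 5.400387
ŷ(24) = a + b·24 = 5.400387 + 1.665764·24 = 45.378723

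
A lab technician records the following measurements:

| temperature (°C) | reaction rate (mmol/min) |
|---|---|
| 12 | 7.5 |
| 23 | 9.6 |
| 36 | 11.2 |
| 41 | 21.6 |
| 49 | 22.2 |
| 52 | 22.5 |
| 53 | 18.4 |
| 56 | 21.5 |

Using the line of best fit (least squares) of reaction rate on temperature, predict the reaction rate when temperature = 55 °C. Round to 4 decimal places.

n = 8, Σx = 322, Σy = 134.5, Σxy = 6036.6, Σx² = 14700
Sxx = Σx² − (Σx)²/n = 14700 − 12960.5 = 1739.5
Sxy = Σxy − (Σx)(Σy)/n = 6036.6 − 5413.625 = 622.975
b = Sxy/Sxx = 622.975/1739.5 = 0.358135
a = ȳ − b·x̄ = 16.8125 − 0.358135·40.25 = 2.397586
ŷ(55) = a + b·55 = 2.397586 + 0.358135·55 = 22.094984

22.0950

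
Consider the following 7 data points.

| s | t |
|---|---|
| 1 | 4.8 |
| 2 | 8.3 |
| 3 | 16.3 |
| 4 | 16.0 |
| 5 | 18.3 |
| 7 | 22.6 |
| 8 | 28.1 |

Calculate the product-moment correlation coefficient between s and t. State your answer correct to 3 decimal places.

0.969

n = 7, Σx = 30, Σy = 114.4, Σxy = 608.8, Σx² = 168, Σy² = 2248.88
Sxx = Σx² − (Σx)²/n = 168 − 128.571429 = 39.428571
Sxy = Σxy − (Σx)(Σy)/n = 608.8 − 490.285714 = 118.514286
Syy = Σy² − (Σy)²/n = 2248.88 − 1869.622857 = 379.257143
r = Sxy/√(Sxx·Syy) = 118.514286/√(14953.567347) = 118.514286/122.284780 = 0.969166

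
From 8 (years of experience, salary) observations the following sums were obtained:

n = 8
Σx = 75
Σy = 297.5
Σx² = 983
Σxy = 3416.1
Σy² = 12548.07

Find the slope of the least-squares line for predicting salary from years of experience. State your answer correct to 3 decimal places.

Sxx = Σx² − (Σx)²/n = 983 − 703.125 = 279.875
Sxy = Σxy − (Σx)(Σy)/n = 3416.1 − 2789.0625 = 627.0375
b = Sxy/Sxx = 627.0375/279.875 = 2.240420

2.240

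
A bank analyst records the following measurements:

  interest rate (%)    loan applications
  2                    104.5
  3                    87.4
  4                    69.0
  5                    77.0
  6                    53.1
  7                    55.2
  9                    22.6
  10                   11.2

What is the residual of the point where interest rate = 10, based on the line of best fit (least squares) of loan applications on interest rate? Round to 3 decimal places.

-2.287

n = 8, Σx = 46, Σy = 480, Σxy = 2152.6, Σx² = 320
Sxx = Σx² − (Σx)²/n = 320 − 264.5 = 55.5
Sxy = Σxy − (Σx)(Σy)/n = 2152.6 − 2760 = -607.4
b = Sxy/Sxx = -607.4/55.5 = -10.944144
a = ȳ − b·x̄ = 60 − (-10.944144)·5.75 = 122.928829
ŷ(10) = 122.928829 + (-10.944144)·10 = 13.487387
residual = y − ŷ = 11.2 − 13.487387 = -2.287387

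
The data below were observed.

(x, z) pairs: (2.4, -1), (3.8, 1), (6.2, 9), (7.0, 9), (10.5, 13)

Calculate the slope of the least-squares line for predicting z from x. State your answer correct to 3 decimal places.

1.825

n = 5, Σx = 29.9, Σy = 31, Σxy = 256.7, Σx² = 217.89
Sxx = Σx² − (Σx)²/n = 217.89 − 178.802 = 39.088
Sxy = Σxy − (Σx)(Σy)/n = 256.7 − 185.38 = 71.32
b = Sxy/Sxx = 71.32/39.088 = 1.824601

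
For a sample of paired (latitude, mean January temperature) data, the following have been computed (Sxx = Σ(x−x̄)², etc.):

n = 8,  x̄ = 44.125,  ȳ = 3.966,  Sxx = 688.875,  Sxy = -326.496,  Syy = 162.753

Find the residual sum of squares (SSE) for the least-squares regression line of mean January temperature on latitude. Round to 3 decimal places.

b = Sxy/Sxx = -326.496/688.875 = -0.473955
SSE = Syy − b·Sxy = 162.753 − (-0.473955)·(-326.496) = 8.008470

8.008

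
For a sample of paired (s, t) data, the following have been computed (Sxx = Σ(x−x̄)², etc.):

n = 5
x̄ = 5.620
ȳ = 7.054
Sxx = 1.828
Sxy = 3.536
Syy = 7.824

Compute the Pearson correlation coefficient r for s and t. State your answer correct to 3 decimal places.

r = Sxy/√(Sxx·Syy) = 3.536/√(14.302272) = 3.536/3.781834 = 0.934996

0.935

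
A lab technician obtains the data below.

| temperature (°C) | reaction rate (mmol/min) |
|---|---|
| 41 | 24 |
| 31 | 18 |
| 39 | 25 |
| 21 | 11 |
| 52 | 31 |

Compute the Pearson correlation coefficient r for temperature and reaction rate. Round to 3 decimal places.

0.991

n = 5, Σx = 184, Σy = 109, Σxy = 4360, Σx² = 7308, Σy² = 2607
Sxx = Σx² − (Σx)²/n = 7308 − 6771.2 = 536.8
Sxy = Σxy − (Σx)(Σy)/n = 4360 − 4011.2 = 348.8
Syy = Σy² − (Σy)²/n = 2607 − 2376.2 = 230.8
r = Sxy/√(Sxx·Syy) = 348.8/√(123893.44) = 348.8/351.985000 = 0.990951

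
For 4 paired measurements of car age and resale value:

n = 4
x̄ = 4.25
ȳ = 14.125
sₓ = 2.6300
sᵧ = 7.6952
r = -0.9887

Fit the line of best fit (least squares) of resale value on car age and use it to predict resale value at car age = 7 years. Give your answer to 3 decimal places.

6.170

b = r · sᵧ/sₓ = -0.9887 · 7.6952/2.63 = -2.892869
a = ȳ − b·x̄ = 14.125 − (-2.892869)·4.25 = 26.419691
ŷ(7) = a + b·7 = 26.419691 + (-2.892869)·7 = 6.169612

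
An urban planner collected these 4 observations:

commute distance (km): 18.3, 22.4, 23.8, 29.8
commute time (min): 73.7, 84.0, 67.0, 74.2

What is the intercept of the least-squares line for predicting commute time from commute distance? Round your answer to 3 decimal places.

n = 4, Σx = 94.3, Σy = 298.9, Σxy = 7036.07, Σx² = 2291.13
Sxx = Σx² − (Σx)²/n = 2291.13 − 2223.1225 = 68.0075
Sxy = Σxy − (Σx)(Σy)/n = 7036.07 − 7046.5675 = -10.4975
b = Sxy/Sxx = -10.4975/68.0075 = -0.154358
a = ȳ − b·x̄ = 74.725 − (-0.154358)·23.575 = 78.363989

78.364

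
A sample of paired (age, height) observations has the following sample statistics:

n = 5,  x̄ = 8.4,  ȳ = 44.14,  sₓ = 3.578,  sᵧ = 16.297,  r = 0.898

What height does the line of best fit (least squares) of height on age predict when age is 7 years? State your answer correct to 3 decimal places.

b = r · sᵧ/sₓ = 0.898 · 16.297/3.578 = 4.090192
a = ȳ − b·x̄ = 44.14 − 4.090192·8.4 = 9.782389
ŷ(7) = a + b·7 = 9.782389 + 4.090192·7 = 38.413732

38.414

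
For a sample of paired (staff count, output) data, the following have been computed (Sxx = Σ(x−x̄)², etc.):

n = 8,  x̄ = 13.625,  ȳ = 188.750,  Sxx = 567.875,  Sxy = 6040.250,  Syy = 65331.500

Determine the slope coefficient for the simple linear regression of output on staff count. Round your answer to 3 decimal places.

b = Sxy/Sxx = 6040.25/567.875 = 10.636584

10.637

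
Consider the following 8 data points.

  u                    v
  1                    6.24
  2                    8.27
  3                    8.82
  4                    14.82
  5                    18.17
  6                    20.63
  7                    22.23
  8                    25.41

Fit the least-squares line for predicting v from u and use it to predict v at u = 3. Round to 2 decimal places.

n = 8, Σx = 36, Σy = 124.59, Σxy = 682.04, Σx² = 204
Sxx = Σx² − (Σx)²/n = 204 − 162 = 42
Sxy = Σxy − (Σx)(Σy)/n = 682.04 − 560.655 = 121.385
b = Sxy/Sxx = 121.385/42 = 2.890119
a = ȳ − b·x̄ = 15.57375 − 2.890119·4.5 = 2.568214
ŷ(3) = a + b·3 = 2.568214 + 2.890119·3 = 11.238571

11.24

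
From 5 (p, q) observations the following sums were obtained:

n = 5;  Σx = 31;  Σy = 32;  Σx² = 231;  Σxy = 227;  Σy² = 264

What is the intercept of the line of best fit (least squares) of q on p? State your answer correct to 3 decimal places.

1.830

Sxx = Σx² − (Σx)²/n = 231 − 192.2 = 38.8
Sxy = Σxy − (Σx)(Σy)/n = 227 − 198.4 = 28.6
b = Sxy/Sxx = 28.6/38.8 = 0.737113
a = ȳ − b·x̄ = 6.4 − 0.737113·6.2 = 1.829897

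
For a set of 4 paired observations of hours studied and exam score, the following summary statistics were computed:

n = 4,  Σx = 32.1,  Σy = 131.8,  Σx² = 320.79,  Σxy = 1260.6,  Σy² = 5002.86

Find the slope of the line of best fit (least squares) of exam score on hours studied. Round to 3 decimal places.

Sxx = Σx² − (Σx)²/n = 320.79 − 257.6025 = 63.1875
Sxy = Σxy − (Σx)(Σy)/n = 1260.6 − 1057.695 = 202.905
b = Sxy/Sxx = 202.905/63.1875 = 3.211157

3.211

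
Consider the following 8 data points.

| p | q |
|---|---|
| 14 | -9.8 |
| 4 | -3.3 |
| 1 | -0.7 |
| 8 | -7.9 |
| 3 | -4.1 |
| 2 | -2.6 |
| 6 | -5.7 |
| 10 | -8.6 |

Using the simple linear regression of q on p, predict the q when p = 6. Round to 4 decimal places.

n = 8, Σx = 48, Σy = -42.7, Σxy = -352, Σx² = 426
Sxx = Σx² − (Σx)²/n = 426 − 288 = 138
Sxy = Σxy − (Σx)(Σy)/n = -352 − (-256.2) = -95.8
b = Sxy/Sxx = -95.8/138 = -0.694203
a = ȳ − b·x̄ = -5.3375 − (-0.694203)·6 = -1.172283
ŷ(6) = a + b·6 = -1.172283 + (-0.694203)·6 = -5.3375

-5.3375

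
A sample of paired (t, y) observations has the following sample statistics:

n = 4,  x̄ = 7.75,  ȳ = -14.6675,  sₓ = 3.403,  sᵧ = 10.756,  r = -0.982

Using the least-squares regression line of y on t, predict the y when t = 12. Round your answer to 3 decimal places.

b = r · sᵧ/sₓ = -0.982 · 10.756/3.403 = -3.103847
a = ȳ − b·x̄ = -14.6675 − (-3.103847)·7.75 = 9.387316
ŷ(12) = a + b·12 = 9.387316 + (-3.103847)·12 = -27.858851

-27.859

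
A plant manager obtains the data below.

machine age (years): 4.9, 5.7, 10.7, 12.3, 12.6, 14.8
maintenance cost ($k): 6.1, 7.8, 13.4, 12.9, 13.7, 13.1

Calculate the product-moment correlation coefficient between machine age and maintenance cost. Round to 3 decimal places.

0.930

n = 6, Σx = 61, Σy = 67, Σxy = 742.9, Σx² = 700.08, Σy² = 803.32
Sxx = Σx² − (Σx)²/n = 700.08 − 620.166667 = 79.913333
Sxy = Σxy − (Σx)(Σy)/n = 742.9 − 681.166667 = 61.733333
Syy = Σy² − (Σy)²/n = 803.32 − 748.166667 = 55.153333
r = Sxy/√(Sxx·Syy) = 61.733333/√(4407.486711) = 61.733333/66.388905 = 0.929874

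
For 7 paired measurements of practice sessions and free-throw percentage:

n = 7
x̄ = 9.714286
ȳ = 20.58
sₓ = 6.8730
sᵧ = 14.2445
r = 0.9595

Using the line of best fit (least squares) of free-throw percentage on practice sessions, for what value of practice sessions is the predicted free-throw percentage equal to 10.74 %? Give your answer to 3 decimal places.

4.766

b = r · sᵧ/sₓ = 0.9595 · 14.2445/6.873 = 1.988593
a = ȳ − b·x̄ = 20.58 − 1.988593·9.714286 = 1.262242
Set a + b·x = 10.74: x = (10.74 − 1.262242) / 1.988593 = 4.766063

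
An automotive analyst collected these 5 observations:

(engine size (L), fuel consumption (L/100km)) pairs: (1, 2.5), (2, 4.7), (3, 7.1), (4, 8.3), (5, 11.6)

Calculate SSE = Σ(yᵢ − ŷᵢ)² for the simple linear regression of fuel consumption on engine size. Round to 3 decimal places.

0.748

n = 5, Σx = 15, Σy = 34.2, Σxy = 124.4, Σx² = 55, Σy² = 282.2
Sxx = Σx² − (Σx)²/n = 55 − 45 = 10
Sxy = Σxy − (Σx)(Σy)/n = 124.4 − 102.6 = 21.8
Syy = Σy² − (Σy)²/n = 282.2 − 233.928 = 48.272
b = Sxy/Sxx = 21.8/10 = 2.18
SSE = Syy − b·Sxy = 48.272 − 2.18·21.8 = 0.748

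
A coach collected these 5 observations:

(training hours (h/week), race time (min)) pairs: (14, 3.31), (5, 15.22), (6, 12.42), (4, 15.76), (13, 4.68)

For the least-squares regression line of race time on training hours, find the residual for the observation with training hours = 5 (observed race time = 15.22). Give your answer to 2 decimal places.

0.72

n = 5, Σx = 42, Σy = 51.39, Σxy = 320.84, Σx² = 442
Sxx = Σx² − (Σx)²/n = 442 − 352.8 = 89.2
Sxy = Σxy − (Σx)(Σy)/n = 320.84 − 431.676 = -110.836
b = Sxy/Sxx = -110.836/89.2 = -1.242556
a = ȳ − b·x̄ = 10.278 − (-1.242556)·8.4 = 20.715471
ŷ(5) = 20.715471 + (-1.242556)·5 = 14.502691
residual = y − ŷ = 15.22 − 14.502691 = 0.717309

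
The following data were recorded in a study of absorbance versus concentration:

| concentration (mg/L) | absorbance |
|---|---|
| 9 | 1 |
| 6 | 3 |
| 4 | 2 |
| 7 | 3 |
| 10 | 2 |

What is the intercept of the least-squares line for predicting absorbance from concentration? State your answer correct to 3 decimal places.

n = 5, Σx = 36, Σy = 11, Σxy = 76, Σx² = 282
Sxx = Σx² − (Σx)²/n = 282 − 259.2 = 22.8
Sxy = Σxy − (Σx)(Σy)/n = 76 − 79.2 = -3.2
b = Sxy/Sxx = -3.2/22.8 = -0.140351
a = ȳ − b·x̄ = 2.2 − (-0.140351)·7.2 = 3.210526

3.211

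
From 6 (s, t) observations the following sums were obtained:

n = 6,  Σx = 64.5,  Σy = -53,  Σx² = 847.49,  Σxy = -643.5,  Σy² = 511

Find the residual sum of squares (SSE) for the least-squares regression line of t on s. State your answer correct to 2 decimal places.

Sxx = Σx² − (Σx)²/n = 847.49 − 693.375 = 154.115
Sxy = Σxy − (Σx)(Σy)/n = -643.5 − (-569.75) = -73.75
Syy = Σy² − (Σy)²/n = 511 − 468.166667 = 42.833333
b = Sxy/Sxx = -73.75/154.115 = -0.478539
SSE = Syy − b·Sxy = 42.833333 − (-0.478539)·(-73.75) = 7.541100

7.54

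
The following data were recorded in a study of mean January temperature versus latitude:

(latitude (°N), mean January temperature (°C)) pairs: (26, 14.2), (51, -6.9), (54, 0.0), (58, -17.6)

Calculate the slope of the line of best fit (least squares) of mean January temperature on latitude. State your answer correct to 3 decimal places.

-0.825

n = 4, Σx = 189, Σy = -10.3, Σxy = -1003.5, Σx² = 9557
Sxx = Σx² − (Σx)²/n = 9557 − 8930.25 = 626.75
Sxy = Σxy − (Σx)(Σy)/n = -1003.5 − (-486.675) = -516.825
b = Sxy/Sxx = -516.825/626.75 = -0.824611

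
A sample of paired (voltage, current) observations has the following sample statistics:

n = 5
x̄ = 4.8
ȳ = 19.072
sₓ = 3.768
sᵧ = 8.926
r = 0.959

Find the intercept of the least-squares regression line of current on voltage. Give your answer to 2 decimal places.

b = r · sᵧ/sₓ = 0.959 · 8.926/3.768 = 2.271771
a = ȳ − b·x̄ = 19.072 − 2.271771·4.8 = 8.167498

8.17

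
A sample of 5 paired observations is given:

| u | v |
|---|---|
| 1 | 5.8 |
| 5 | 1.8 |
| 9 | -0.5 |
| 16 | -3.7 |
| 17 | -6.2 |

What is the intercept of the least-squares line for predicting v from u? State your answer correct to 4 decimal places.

n = 5, Σx = 48, Σy = -2.8, Σxy = -154.3, Σx² = 652
Sxx = Σx² − (Σx)²/n = 652 − 460.8 = 191.2
Sxy = Σxy − (Σx)(Σy)/n = -154.3 − (-26.88) = -127.42
b = Sxy/Sxx = -127.42/191.2 = -0.666423
a = ȳ − b·x̄ = -0.56 − (-0.666423)·9.6 = 5.837657

5.8377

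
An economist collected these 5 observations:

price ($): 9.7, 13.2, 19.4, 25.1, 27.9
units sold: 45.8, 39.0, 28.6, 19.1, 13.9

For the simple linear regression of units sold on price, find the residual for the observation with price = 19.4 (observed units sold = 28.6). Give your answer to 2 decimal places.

-0.09

n = 5, Σx = 95.3, Σy = 146.4, Σxy = 2381.12, Σx² = 2053.11
Sxx = Σx² − (Σx)²/n = 2053.11 − 1816.418 = 236.692
Sxy = Σxy − (Σx)(Σy)/n = 2381.12 − 2790.384 = -409.264
b = Sxy/Sxx = -409.264/236.692 = -1.729099
a = ȳ − b·x̄ = 29.28 − (-1.729099)·19.06 = 62.236635
ŷ(19.4) = 62.236635 + (-1.729099)·19.4 = 28.692106
residual = y − ŷ = 28.6 − 28.692106 = -0.092106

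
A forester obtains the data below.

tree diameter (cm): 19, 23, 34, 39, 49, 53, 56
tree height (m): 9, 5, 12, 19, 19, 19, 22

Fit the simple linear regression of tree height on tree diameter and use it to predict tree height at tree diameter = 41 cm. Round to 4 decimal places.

n = 7, Σx = 273, Σy = 105, Σxy = 4605, Σx² = 11913
Sxx = Σx² − (Σx)²/n = 11913 − 10647 = 1266
Sxy = Σxy − (Σx)(Σy)/n = 4605 − 4095 = 510
b = Sxy/Sxx = 510/1266 = 0.402844
a = ȳ − b·x̄ = 15 − 0.402844·39 = -0.710900
ŷ(41) = a + b·41 = -0.710900 + 0.402844·41 = 15.805687

15.8057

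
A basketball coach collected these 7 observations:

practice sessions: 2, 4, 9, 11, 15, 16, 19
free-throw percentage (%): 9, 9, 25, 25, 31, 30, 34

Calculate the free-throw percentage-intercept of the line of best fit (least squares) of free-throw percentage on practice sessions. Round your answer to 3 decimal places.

n = 7, Σx = 76, Σy = 163, Σxy = 2145, Σx² = 1064
Sxx = Σx² − (Σx)²/n = 1064 − 825.142857 = 238.857143
Sxy = Σxy − (Σx)(Σy)/n = 2145 − 1769.714286 = 375.285714
b = Sxy/Sxx = 375.285714/238.857143 = 1.571172
a = ȳ − b·x̄ = 23.285714 − 1.571172·10.857143 = 6.227273

6.227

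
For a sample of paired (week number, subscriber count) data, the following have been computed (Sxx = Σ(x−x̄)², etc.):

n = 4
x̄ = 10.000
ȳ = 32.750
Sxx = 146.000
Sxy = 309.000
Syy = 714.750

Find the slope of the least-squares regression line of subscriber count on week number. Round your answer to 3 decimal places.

b = Sxy/Sxx = 309/146 = 2.116438

2.116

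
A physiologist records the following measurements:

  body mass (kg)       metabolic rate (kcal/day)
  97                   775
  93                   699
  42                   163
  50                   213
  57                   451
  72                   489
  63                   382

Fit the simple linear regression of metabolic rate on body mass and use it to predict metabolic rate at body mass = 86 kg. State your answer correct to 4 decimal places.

n = 7, Σx = 474, Σy = 3172, Σxy = 242659, Σx² = 34724
Sxx = Σx² − (Σx)²/n = 34724 − 32096.571429 = 2627.428571
Sxy = Σxy − (Σx)(Σy)/n = 242659 − 214789.714286 = 27869.285714
b = Sxy/Sxx = 27869.285714/2627.428571 = 10.607057
a = ȳ − b·x̄ = 453.142857 − 10.607057·67.714286 = -265.106459
ŷ(86) = a + b·86 = -265.106459 + 10.607057·86 = 647.100478

647.1005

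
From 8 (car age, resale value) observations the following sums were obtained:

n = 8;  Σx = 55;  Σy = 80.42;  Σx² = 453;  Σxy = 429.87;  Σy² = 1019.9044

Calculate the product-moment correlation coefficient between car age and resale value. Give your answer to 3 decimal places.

-0.978

Sxx = Σx² − (Σx)²/n = 453 − 378.125 = 74.875
Sxy = Σxy − (Σx)(Σy)/n = 429.87 − 552.8875 = -123.0175
Syy = Σy² − (Σy)²/n = 1019.9044 − 808.42205 = 211.48235
r = Sxy/√(Sxx·Syy) = -123.0175/√(15834.740956) = -123.0175/125.836167 = -0.977601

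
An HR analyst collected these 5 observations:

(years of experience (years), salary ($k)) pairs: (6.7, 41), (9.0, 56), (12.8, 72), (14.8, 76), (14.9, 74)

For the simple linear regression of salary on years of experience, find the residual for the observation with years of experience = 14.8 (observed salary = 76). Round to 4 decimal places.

n = 5, Σx = 58.2, Σy = 319, Σxy = 3927.7, Σx² = 730.78
Sxx = Σx² − (Σx)²/n = 730.78 − 677.448 = 53.332
Sxy = Σxy − (Σx)(Σy)/n = 3927.7 − 3713.16 = 214.54
b = Sxy/Sxx = 214.54/53.332 = 4.022726
a = ȳ − b·x̄ = 63.8 − 4.022726·11.64 = 16.975474
ŷ(14.8) = 16.975474 + 4.022726·14.8 = 76.511813
residual = y − ŷ = 76 − 76.511813 = -0.511813

-0.5118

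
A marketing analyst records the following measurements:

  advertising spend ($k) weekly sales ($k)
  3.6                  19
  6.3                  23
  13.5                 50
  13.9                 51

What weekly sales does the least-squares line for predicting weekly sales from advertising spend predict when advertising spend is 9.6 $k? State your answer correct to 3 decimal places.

36.653

n = 4, Σx = 37.3, Σy = 143, Σxy = 1597.2, Σx² = 428.11
Sxx = Σx² − (Σx)²/n = 428.11 − 347.8225 = 80.2875
Sxy = Σxy − (Σx)(Σy)/n = 1597.2 − 1333.475 = 263.725
b = Sxy/Sxx = 263.725/80.2875 = 3.284758
a = ȳ − b·x̄ = 35.75 − 3.284758·9.325 = 5.119633
ŷ(9.6) = a + b·9.6 = 5.119633 + 3.284758·9.6 = 36.653308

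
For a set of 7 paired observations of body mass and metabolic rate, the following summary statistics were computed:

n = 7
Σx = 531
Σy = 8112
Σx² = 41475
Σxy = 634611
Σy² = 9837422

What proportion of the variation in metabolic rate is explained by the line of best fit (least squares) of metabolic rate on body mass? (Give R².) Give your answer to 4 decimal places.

0.7106

Sxx = Σx² − (Σx)²/n = 41475 − 40280.142857 = 1194.857143
Sxy = Σxy − (Σx)(Σy)/n = 634611 − 615353.142857 = 19257.857143
Syy = Σy² − (Σy)²/n = 9837422 − 9400649.142857 = 436772.857143
R² = Sxy²/(Sxx·Syy) = (19257.857143)²/(1194.857143·436772.857143) = 0.710631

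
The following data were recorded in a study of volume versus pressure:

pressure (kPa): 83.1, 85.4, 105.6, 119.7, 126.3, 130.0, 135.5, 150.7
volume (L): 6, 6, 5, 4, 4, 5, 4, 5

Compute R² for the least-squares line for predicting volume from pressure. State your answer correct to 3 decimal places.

n = 8, Σx = 936.3, Σy = 39, Σxy = 4468.5, Σx² = 113600.65, Σy² = 195
Sxx = Σx² − (Σx)²/n = 113600.65 − 109582.21125 = 4018.43875
Sxy = Σxy − (Σx)(Σy)/n = 4468.5 − 4564.4625 = -95.9625
Syy = Σy² − (Σy)²/n = 195 − 190.125 = 4.875
R² = Sxy²/(Sxx·Syy) = (-95.9625)²/(4018.43875·4.875) = 0.470079

0.470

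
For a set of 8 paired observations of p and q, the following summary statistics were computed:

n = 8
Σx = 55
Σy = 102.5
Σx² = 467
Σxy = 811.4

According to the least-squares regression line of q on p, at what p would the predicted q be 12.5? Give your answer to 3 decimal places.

6.615

Sxx = Σx² − (Σx)²/n = 467 − 378.125 = 88.875
Sxy = Σxy − (Σx)(Σy)/n = 811.4 − 704.6875 = 106.7125
b = Sxy/Sxx = 106.7125/88.875 = 1.200703
a = ȳ − b·x̄ = 12.8125 − 1.200703·6.875 = 4.557665
Set a + b·x = 12.5: x = (12.5 − 4.557665) / 1.200703 = 6.614736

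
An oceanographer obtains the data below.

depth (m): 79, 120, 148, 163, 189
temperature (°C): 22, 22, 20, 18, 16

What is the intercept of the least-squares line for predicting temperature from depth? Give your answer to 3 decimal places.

n = 5, Σx = 699, Σy = 98, Σxy = 13296, Σx² = 104835
Sxx = Σx² − (Σx)²/n = 104835 − 97720.2 = 7114.8
Sxy = Σxy − (Σx)(Σy)/n = 13296 − 13700.4 = -404.4
b = Sxy/Sxx = -404.4/7114.8 = -0.056839
a = ȳ − b·x̄ = 19.6 − (-0.056839)·139.8 = 27.546129

27.546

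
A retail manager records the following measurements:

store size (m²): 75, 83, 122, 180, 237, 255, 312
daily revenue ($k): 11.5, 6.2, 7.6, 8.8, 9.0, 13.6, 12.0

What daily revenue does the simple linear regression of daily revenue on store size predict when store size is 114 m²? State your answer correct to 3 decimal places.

n = 7, Σx = 1264, Σy = 68.7, Σxy = 13233.3, Σx² = 278336
Sxx = Σx² − (Σx)²/n = 278336 − 228242.285714 = 50093.714286
Sxy = Σxy − (Σx)(Σy)/n = 13233.3 − 12405.257143 = 828.042857
b = Sxy/Sxx = 828.042857/50093.714286 = 0.016530
a = ȳ − b·x̄ = 9.814286 − 0.016530·180.571429 = 6.829462
ŷ(114) = a + b·114 = 6.829462 + 0.016530·114 = 8.713868

8.714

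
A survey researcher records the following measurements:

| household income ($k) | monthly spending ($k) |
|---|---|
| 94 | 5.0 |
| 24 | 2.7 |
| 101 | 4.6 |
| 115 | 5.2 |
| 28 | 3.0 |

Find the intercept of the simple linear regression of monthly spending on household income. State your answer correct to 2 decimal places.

n = 5, Σx = 362, Σy = 20.5, Σxy = 1681.4, Σx² = 33622
Sxx = Σx² − (Σx)²/n = 33622 − 26208.8 = 7413.2
Sxy = Σxy − (Σx)(Σy)/n = 1681.4 − 1484.2 = 197.2
b = Sxy/Sxx = 197.2/7413.2 = 0.026601
a = ȳ − b·x̄ = 4.1 − 0.026601·72.4 = 2.174073

2.17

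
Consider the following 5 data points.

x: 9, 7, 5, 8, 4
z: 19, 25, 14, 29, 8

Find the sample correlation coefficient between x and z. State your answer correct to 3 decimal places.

0.761

n = 5, Σx = 33, Σy = 95, Σxy = 680, Σx² = 235, Σy² = 2087
Sxx = Σx² − (Σx)²/n = 235 − 217.8 = 17.2
Sxy = Σxy − (Σx)(Σy)/n = 680 − 627 = 53
Syy = Σy² − (Σy)²/n = 2087 − 1805 = 282
r = Sxy/√(Sxx·Syy) = 53/√(4850.4) = 53/69.644813 = 0.761004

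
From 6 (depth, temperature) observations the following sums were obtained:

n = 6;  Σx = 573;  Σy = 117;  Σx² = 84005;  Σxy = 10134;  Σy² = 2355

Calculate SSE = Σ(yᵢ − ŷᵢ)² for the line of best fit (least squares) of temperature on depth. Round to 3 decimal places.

Sxx = Σx² − (Σx)²/n = 84005 − 54721.5 = 29283.5
Sxy = Σxy − (Σx)(Σy)/n = 10134 − 11173.5 = -1039.5
Syy = Σy² − (Σy)²/n = 2355 − 2281.5 = 73.5
b = Sxy/Sxx = -1039.5/29283.5 = -0.035498
SSE = Syy − b·Sxy = 73.5 − (-0.035498)·(-1039.5) = 36.600031

36.600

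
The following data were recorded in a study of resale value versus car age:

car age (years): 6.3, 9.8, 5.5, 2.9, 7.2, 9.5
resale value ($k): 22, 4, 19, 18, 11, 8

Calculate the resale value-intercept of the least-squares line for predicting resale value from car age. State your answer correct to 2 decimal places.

28.67

n = 6, Σx = 41.2, Σy = 82, Σxy = 489.7, Σx² = 316.48
Sxx = Σx² − (Σx)²/n = 316.48 − 282.906667 = 33.573333
Sxy = Σxy − (Σx)(Σy)/n = 489.7 − 563.066667 = -73.366667
b = Sxy/Sxx = -73.366667/33.573333 = -2.185266
a = ȳ − b·x̄ = 13.666667 − (-2.185266)·6.866667 = 28.672160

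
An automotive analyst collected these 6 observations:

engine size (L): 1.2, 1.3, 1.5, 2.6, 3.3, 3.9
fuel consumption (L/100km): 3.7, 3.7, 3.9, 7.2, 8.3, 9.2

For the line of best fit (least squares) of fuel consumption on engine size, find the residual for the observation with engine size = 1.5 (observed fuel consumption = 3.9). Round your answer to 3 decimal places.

-0.341

n = 6, Σx = 13.8, Σy = 36, Σxy = 97.09, Σx² = 38.24
Sxx = Σx² − (Σx)²/n = 38.24 − 31.74 = 6.5
Sxy = Σxy − (Σx)(Σy)/n = 97.09 − 82.8 = 14.29
b = Sxy/Sxx = 14.29/6.5 = 2.198462
a = ȳ − b·x̄ = 6 − 2.198462·2.3 = 0.943538
ŷ(1.5) = 0.943538 + 2.198462·1.5 = 4.241231
residual = y − ŷ = 3.9 − 4.241231 = -0.341231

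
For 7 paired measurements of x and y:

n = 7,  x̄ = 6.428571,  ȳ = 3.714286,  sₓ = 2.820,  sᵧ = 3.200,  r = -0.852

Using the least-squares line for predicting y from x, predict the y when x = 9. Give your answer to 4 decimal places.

b = r · sᵧ/sₓ = -0.852 · 3.2/2.82 = -0.966809
a = ȳ − b·x̄ = 3.714286 − (-0.966809)·6.428571 = 9.929483
ŷ(9) = a + b·9 = 9.929483 + (-0.966809)·9 = 1.228207

1.2282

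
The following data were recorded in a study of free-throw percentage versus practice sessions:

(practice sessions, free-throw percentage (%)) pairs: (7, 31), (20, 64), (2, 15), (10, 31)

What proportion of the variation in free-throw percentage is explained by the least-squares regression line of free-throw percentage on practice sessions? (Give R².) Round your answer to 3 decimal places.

n = 4, Σx = 39, Σy = 141, Σxy = 1837, Σx² = 553, Σy² = 6243
Sxx = Σx² − (Σx)²/n = 553 − 380.25 = 172.75
Sxy = Σxy − (Σx)(Σy)/n = 1837 − 1374.75 = 462.25
Syy = Σy² − (Σy)²/n = 6243 − 4970.25 = 1272.75
R² = Sxy²/(Sxx·Syy) = (462.25)²/(172.75·1272.75) = 0.971835

0.972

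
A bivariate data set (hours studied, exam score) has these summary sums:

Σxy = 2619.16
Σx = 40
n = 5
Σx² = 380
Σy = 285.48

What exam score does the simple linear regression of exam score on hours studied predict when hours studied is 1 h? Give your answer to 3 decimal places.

Sxx = Σx² − (Σx)²/n = 380 − 320 = 60
Sxy = Σxy − (Σx)(Σy)/n = 2619.16 − 2283.84 = 335.32
b = Sxy/Sxx = 335.32/60 = 5.588667
a = ȳ − b·x̄ = 57.096 − 5.588667·8 = 12.386667
ŷ(1) = a + b·1 = 12.386667 + 5.588667·1 = 17.975333

17.975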